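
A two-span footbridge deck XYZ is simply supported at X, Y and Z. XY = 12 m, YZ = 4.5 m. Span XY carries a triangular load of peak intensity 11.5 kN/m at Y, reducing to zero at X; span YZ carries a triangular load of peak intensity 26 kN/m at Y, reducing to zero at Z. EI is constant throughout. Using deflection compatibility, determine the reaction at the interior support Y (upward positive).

R_Y = 112.5 kN

Release continuity at Y by inserting a hinge; the redundant is the internal moment M_Y. The primary structure is two simply-supported spans XY and YZ.
End slopes at the hinge Y, treating each span as simply supported:
  span XY: triangular load, peak 11.5: w₀L³/(45EI) = 441.6/EI
  span YZ: triangular load, peak 26: w₀L³/(45EI) = 52.65/EI
  relative rotation θ_0 = (441.6 + 52.65)/EI = 494.2/EI
A unit hogging moment at Y produces rotation L₁/(3EI) + L₂/(3EI) = 5.5/EI.
Slope continuity at Y: θ_0 = M_Y·5.5/EI, so M_Y = 494.2/5.5 = 89.86 kN·m (hogging).
Span XY, ΣM about X with M_Y applied at Y: R_Y^{XY}·12 = 552 + 89.86, so R_Y^{XY} = 53.49 kN and R_X = 69 − 53.49 = 15.51 kN.
Span YZ, ΣM about Z: R_Y^{YZ}·4.5 = 175.5 + 89.86, so R_Y^{YZ} = 58.97 kN and R_Z = 58.5 − 58.97 = -0.4697 kN.
R_Y = 53.49 + 58.97 = 112.5 kN.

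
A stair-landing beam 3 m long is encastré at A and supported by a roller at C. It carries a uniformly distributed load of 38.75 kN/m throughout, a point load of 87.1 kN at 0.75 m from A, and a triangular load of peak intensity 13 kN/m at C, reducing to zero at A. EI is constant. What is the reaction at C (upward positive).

Take the reaction at C as the redundant and release it; the primary structure is a cantilever fixed at A.
Free-end deflection of the primary structure under the applied loading (downward +):
  UDL 38.75: wL⁴/(8EI) = 392.3/EI
  point load 87.1 at a = 0.75: Pa²(3L − a)/(6EI) = 67.37/EI
  triangular load, peak 13 at the free end: 11w₀L⁴/(120EI) = 96.53/EI
  δ_0 = 556.2/EI
Tip deflection under a unit load at C: L³/(3EI) = 9/EI.
Compatibility at C: δ_0 − R_C·δ_{CC} = 0, so R_C = 556.2/9 = 61.8 kN.

R_C = 61.8 kN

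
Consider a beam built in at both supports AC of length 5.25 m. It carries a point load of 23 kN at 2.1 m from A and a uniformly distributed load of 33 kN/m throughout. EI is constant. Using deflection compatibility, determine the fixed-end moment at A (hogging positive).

Release both end moments; the primary structure is a simply-supported span AC with redundants M_A and M_C.
End rotations of the released simple span under the applied load (×1/EI):
  at A: point load 23 at a = 2.1: Pab(L + b)/(6LEI) = 40.57/EI
  at C: point load 23 at a = 2.1: Pab(L + a)/(6LEI) = 35.5/EI
  at A: UDL 33: wL³/(24EI) = 199/EI
  at C: UDL 33: wL³/(24EI) = 199/EI
  θ_A0 = 239.5/EI,  θ_C0 = 234.5/EI
Flexibility coefficients: a unit moment at one end gives L/(3EI) there and L/(6EI) at the far end, so f₁₁ = f₂₂ = 1.75/EI and f₁₂ = f₂₁ = 0.875/EI.
Compatibility — zero rotation at each built-in end:
  1.75 M_A + 0.875 M_C = 239.5
  0.875 M_A + 1.75 M_C = 234.5
Solving the pair gives M_A = 93.18 kN·m and M_C = 87.39 kN·m (hogging).

M_A = 93.18 kN·m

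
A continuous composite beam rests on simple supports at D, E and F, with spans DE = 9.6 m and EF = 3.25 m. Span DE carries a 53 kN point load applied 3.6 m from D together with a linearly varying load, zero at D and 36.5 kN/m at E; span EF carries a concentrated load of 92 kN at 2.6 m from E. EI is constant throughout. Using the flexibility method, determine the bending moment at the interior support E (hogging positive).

Insert a hinge at E; M_E is the redundant, and each span becomes simply supported.
Rotations at E on the released spans (each span's end-slope, ×1/EI):
  span DE: point load 53 at a = 3.6: Pab(L + a)/(6LEI) = 262.4/EI
  span DE: triangular load, peak 36.5: w₀L³/(45EI) = 717.6/EI
  span EF: point load 92 at a = 2.6: Pab(L + b)/(6LEI) = 31.1/EI
  relative rotation θ_0 = (980 + 31.1)/EI = 1011/EI
A unit hogging moment at E produces rotation L₁/(3EI) + L₂/(3EI) = 4.283/EI.
Compatibility: M_E·(L₁+L₂)/(3EI) = θ_0, giving M_E = 236 kN·m (hogging).

M_E = 236 kN·m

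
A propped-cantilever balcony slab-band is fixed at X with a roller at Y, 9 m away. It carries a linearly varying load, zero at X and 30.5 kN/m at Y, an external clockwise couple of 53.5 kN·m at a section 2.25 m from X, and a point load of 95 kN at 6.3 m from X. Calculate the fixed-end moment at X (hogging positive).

Choose R_Y as the redundant. The primary structure is the cantilever fixed at X.
Downward deflection at the released point Y due to the loads:
  triangular load, peak 30.5 at the free end: 11w₀L⁴/(120EI) = 18343/EI
  clockwise couple 53.5 at a = 2.25: M₀a(2L − a)/(2EI) = 948/EI
  point load 95 at a = 6.3: Pa²(3L − a)/(6EI) = 13008/EI
  δ_0 = 32300/EI
Tip deflection under a unit load at Y: L³/(3EI) = 243/EI.
The prop prevents deflection at Y: R_Y = δ_0/δ_{YY} = 32300/243 = 132.9 kN.
Moment equilibrium about X: M_X = Σ(load moments about X) − R_Y·L = 1476 − 132.9×9 = 279.2 kN·m.

M_X = 279.2 kN·m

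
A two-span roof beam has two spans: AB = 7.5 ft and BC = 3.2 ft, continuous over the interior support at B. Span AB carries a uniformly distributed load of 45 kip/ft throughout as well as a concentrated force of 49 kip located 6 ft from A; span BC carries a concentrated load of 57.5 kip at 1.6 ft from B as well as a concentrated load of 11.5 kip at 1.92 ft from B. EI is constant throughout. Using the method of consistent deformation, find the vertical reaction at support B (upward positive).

Release continuity at B by inserting a hinge; the redundant is the internal moment M_B. The primary structure is two simply-supported spans AB and BC.
Rotations at B on the released spans (each span's end-slope, ×1/EI):
  span AB: UDL 45: wL³/(24EI) = 791/EI
  span AB: point load 49 at a = 6: Pab(L + a)/(6LEI) = 132.3/EI
  span BC: point load 57.5 at a = 1.6: Pab(L + b)/(6LEI) = 36.8/EI
  span BC: point load 11.5 at a = 1.92: Pab(L + b)/(6LEI) = 6.595/EI
  relative rotation θ_0 = (923.3 + 43.39)/EI = 966.7/EI
A unit hogging moment at B produces rotation L₁/(3EI) + L₂/(3EI) = 3.567/EI.
Compatibility: M_B·(L₁+L₂)/(3EI) = θ_0, giving M_B = 271 kip·ft (hogging).
Span AB, ΣM about A with M_B applied at B: R_B^{AB}·7.5 = 1560 + 271, so R_B^{AB} = 244.1 kip and R_A = 386.5 − 244.1 = 142.4 kip.
Span BC, ΣM about C: R_B^{BC}·3.2 = 106.7 + 271, so R_B^{BC} = 118.1 kip and R_C = 69 − 118.1 = -49.05 kip.
R_B = 244.1 + 118.1 = 362.1 kip.

R_B = 362.1 kip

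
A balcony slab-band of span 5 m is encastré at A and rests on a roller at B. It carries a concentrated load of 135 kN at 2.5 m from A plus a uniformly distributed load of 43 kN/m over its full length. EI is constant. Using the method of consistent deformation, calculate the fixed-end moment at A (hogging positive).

M_A = 260.9 kN·m

Take the reaction at B as the redundant and release it; the primary structure is a cantilever fixed at A.
Free-end deflection of the primary structure under the applied loading (downward +):
  point load 135 at a = 2.5: Pa²(3L − a)/(6EI) = 1758/EI
  UDL 43: wL⁴/(8EI) = 3359/EI
  δ_0 = 5117/EI
Flexibility coefficient — unit upward force at B: δ_{BB} = L³/(3EI) = 41.67/EI.
The prop prevents deflection at B: R_B = δ_0/δ_{BB} = 5117/41.67 = 122.8 kN.
Moment equilibrium about A: M_A = Σ(load moments about A) − R_B·L = 875 − 122.8×5 = 260.9 kN·m.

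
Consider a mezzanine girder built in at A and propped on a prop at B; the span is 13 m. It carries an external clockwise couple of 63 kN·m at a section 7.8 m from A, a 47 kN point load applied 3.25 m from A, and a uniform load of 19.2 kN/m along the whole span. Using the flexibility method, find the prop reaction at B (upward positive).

Choose R_B as the redundant. The primary structure is the cantilever fixed at A.
Downward deflection at the released point B due to the loads:
  clockwise couple 63 at a = 7.8: M₀a(2L − a)/(2EI) = 4472/EI
  point load 47 at a = 3.25: Pa²(3L − a)/(6EI) = 2958/EI
  UDL 19.2: wL⁴/(8EI) = 68546/EI
  δ_0 = 75976/EI
Tip deflection under a unit load at B: L³/(3EI) = 732.3/EI.
Compatibility at B: δ_0 − R_B·δ_{BB} = 0, so R_B = 75976/732.3 = 103.7 kN.

R_B = 103.7 kN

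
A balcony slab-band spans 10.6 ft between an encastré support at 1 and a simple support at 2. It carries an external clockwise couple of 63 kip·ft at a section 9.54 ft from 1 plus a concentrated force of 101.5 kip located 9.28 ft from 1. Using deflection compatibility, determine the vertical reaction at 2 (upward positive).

R_2 = 91.46 kip

Take the reaction at 2 as the redundant and release it; the primary structure is a cantilever fixed at 1.
Downward deflection at the released point 2 due to the loads:
  clockwise couple 63 at a = 9.54: M₀a(2L − a)/(2EI) = 3504/EI
  point load 101.5 at a = 9.28: Pa²(3L − a)/(6EI) = 32808/EI
  δ_0 = 36312/EI
Tip deflection under a unit load at 2: L³/(3EI) = 397/EI.
Compatibility at 2: δ_0 − R_2·δ_{22} = 0, so R_2 = 36312/397 = 91.46 kip.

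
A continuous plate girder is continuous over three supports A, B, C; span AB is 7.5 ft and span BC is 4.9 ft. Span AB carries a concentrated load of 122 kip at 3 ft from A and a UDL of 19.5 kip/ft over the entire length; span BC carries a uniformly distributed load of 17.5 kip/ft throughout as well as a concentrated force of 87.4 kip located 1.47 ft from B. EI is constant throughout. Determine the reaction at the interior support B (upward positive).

R_B = 302.5 kip

Take M_B as the redundant. Released structure: two simple spans AB and BC with a hinge at B.
Discontinuity in slope at B on the released structure — sum the simple-span end rotations:
  span AB: point load 122 at a = 3: Pab(L + a)/(6LEI) = 384.3/EI
  span AB: UDL 19.5: wL³/(24EI) = 342.8/EI
  span BC: UDL 17.5: wL³/(24EI) = 85.79/EI
  span BC: point load 87.4 at a = 1.47: Pab(L + b)/(6LEI) = 124.9/EI
  relative rotation θ_0 = (727.1 + 210.6)/EI = 937.7/EI
A unit hogging moment at B produces rotation L₁/(3EI) + L₂/(3EI) = 4.133/EI.
Compatibility: M_B·(L₁+L₂)/(3EI) = θ_0, giving M_B = 226.9 kip·ft (hogging).
Span AB, ΣM about A with M_B applied at B: R_B^{AB}·7.5 = 914.4 + 226.9, so R_B^{AB} = 152.2 kip and R_A = 268.2 − 152.2 = 116.1 kip.
Span BC, ΣM about C: R_B^{BC}·4.9 = 509.9 + 226.9, so R_B^{BC} = 150.4 kip and R_C = 173.2 − 150.4 = 22.8 kip.
R_B = 152.2 + 150.4 = 302.5 kip.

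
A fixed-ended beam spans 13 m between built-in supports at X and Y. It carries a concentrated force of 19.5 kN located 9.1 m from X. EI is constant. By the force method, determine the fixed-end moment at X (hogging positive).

Release both end moments; the primary structure is a simply-supported span XY with redundants M_X and M_Y.
Simple-span end rotations at X and Y under the given loads:
  at X: point load 19.5 at a = 9.1: Pab(L + b)/(6LEI) = 149.9/EI
  at Y: point load 19.5 at a = 9.1: Pab(L + a)/(6LEI) = 196.1/EI
  θ_X0 = 149.9/EI,  θ_Y0 = 196.1/EI
Flexibility coefficients: a unit moment at one end gives L/(3EI) there and L/(6EI) at the far end, so f₁₁ = f₂₂ = 4.333/EI and f₁₂ = f₂₁ = 2.167/EI.
Compatibility — zero rotation at each built-in end:
  4.333 M_X + 2.167 M_Y = 149.9
  2.167 M_X + 4.333 M_Y = 196.1
Solving the pair gives M_X = 15.97 kN·m and M_Y = 37.26 kN·m (hogging).

M_X = 15.97 kN·m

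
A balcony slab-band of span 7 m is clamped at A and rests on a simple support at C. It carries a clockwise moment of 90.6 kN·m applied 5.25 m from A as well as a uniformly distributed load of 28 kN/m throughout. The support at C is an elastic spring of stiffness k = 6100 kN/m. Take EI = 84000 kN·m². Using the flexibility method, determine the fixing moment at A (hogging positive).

M_A = 203.7 kN·m

Remove the prop at C; the released (primary) structure is a cantilever built in at A.
Downward deflection at the released point C due to the loads:
  clockwise couple 90.6 at a = 5.25: M₀a(2L − a)/(2EI) = 2081/EI
  UDL 28: wL⁴/(8EI) = 8404/EI
  δ_0 = 10484/EI
Tip deflection under a unit load at C: L³/(3EI) = 114.3/EI.
With EI = 84000 kN·m²: δ_0 = 0.12482 m and δ_{CC} = 0.001361 m/kN.
Compatibility — the spring shortens by R_C/k under the reaction it provides: δ_0 − R_C·δ_{CC} = R_C/k. With 1/k = 0.000164 m/kN, R_C = δ_0 / (δ_{CC} + 1/k) = 0.12482 / (0.001361 + 0.000164) = 81.84 kN.
Moment equilibrium about A: M_A = Σ(load moments about A) − R_C·L = 776.6 − 81.84×7 = 203.7 kN·m.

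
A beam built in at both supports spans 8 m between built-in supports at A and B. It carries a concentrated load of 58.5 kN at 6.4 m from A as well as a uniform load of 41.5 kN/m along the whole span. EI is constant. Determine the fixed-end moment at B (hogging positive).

M_B = 281.2 kN·m

Take the two fixed-end moments M_A, M_B as redundants; the released structure is the simple span AB.
On the primary (simply-supported) span, the end slopes from the loading are:
  at A: point load 58.5 at a = 6.4: Pab(L + b)/(6LEI) = 119.8/EI
  at B: point load 58.5 at a = 6.4: Pab(L + a)/(6LEI) = 179.7/EI
  at A: UDL 41.5: wL³/(24EI) = 885.3/EI
  at B: UDL 41.5: wL³/(24EI) = 885.3/EI
  θ_A0 = 1005/EI,  θ_B0 = 1065/EI
Flexibility coefficients: a unit moment at one end gives L/(3EI) there and L/(6EI) at the far end, so f₁₁ = f₂₂ = 2.667/EI and f₁₂ = f₂₁ = 1.333/EI.
Compatibility — zero rotation at each built-in end:
  2.667 M_A + 1.333 M_B = 1005
  1.333 M_A + 2.667 M_B = 1065
Solving the pair gives M_A = 236.3 kN·m and M_B = 281.2 kN·m (hogging).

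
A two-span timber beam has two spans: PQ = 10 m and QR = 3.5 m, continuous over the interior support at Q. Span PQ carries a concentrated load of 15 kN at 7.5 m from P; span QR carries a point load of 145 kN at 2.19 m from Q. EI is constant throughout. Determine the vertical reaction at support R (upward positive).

R_R = 79.47 kN

Insert a hinge at Q; M_Q is the redundant, and each span becomes simply supported.
End slopes at the hinge Q, treating each span as simply supported:
  span PQ: point load 15 at a = 7.5: Pab(L + a)/(6LEI) = 82.03/EI
  span QR: point load 145 at a = 2.19: Pab(L + b)/(6LEI) = 95.28/EI
  relative rotation θ_0 = (82.03 + 95.28)/EI = 177.3/EI
A unit hogging moment at Q produces rotation L₁/(3EI) + L₂/(3EI) = 4.5/EI.
Compatibility: M_Q·(L₁+L₂)/(3EI) = θ_0, giving M_Q = 39.4 kN·m (hogging).
Span QR, ΣM about R: R_Q^{QR}·3.5 = 189.9 + 39.4, so R_Q^{QR} = 65.53 kN and R_R = 145 − 65.53 = 79.47 kN.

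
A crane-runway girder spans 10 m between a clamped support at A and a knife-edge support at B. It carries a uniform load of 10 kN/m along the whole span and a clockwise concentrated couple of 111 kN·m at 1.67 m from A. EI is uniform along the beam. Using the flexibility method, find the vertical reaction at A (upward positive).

Choose R_B as the redundant. The primary structure is the cantilever fixed at A.
Primary-structure tip deflection at B by superposition:
  UDL 10: wL⁴/(8EI) = 12500/EI
  clockwise couple 111 at a = 1.67: M₀a(2L − a)/(2EI) = 1699/EI
  δ_0 = 14199/EI
Tip deflection under a unit load at B: L³/(3EI) = 333.3/EI.
The prop prevents deflection at B: R_B = δ_0/δ_{BB} = 14199/333.3 = 42.6 kN.
Vertical equilibrium: R_A = ΣP − R_B = 100 − 42.6 = 57.4 kN.

R_A = 57.4 kN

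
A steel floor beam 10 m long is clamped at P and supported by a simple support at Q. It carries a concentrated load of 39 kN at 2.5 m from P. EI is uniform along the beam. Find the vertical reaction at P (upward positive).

R_P = 35.65 kN

Release the roller at Q. Primary structure: cantilever fixed at P.
Free-end deflection of the primary structure under the applied loading (downward +):
  point load 39 at a = 2.5: Pa²(3L − a)/(6EI) = 1117/EI
Flexibility coefficient — unit upward force at Q: δ_{QQ} = L³/(3EI) = 333.3/EI.
Compatibility at Q: δ_0 − R_Q·δ_{QQ} = 0, so R_Q = 1117/333.3 = 3.352 kN.
Vertical equilibrium: R_P = ΣP − R_Q = 39 − 3.352 = 35.65 kN.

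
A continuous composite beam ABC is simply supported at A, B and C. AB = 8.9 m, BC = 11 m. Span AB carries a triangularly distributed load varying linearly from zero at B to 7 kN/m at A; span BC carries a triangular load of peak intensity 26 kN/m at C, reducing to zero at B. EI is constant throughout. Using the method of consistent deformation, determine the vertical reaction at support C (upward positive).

R_C = 84.8 kN

Take M_B as the redundant. Released structure: two simple spans AB and BC with a hinge at B.
End slopes at the hinge B, treating each span as simply supported:
  span AB: triangular load, peak 7: 7w₀L³/(360EI) = 95.95/EI
  span BC: triangular load, peak 26: 7w₀L³/(360EI) = 672.9/EI
  relative rotation θ_0 = (95.95 + 672.9)/EI = 768.8/EI
A unit hogging moment at B produces rotation L₁/(3EI) + L₂/(3EI) = 6.633/EI.
Slope continuity at B: θ_0 = M_B·6.633/EI, so M_B = 768.8/6.633 = 115.9 kN·m (hogging).
Span BC, ΣM about C: R_B^{BC}·11 = 524.3 + 115.9, so R_B^{BC} = 58.2 kN and R_C = 143 − 58.2 = 84.8 kN.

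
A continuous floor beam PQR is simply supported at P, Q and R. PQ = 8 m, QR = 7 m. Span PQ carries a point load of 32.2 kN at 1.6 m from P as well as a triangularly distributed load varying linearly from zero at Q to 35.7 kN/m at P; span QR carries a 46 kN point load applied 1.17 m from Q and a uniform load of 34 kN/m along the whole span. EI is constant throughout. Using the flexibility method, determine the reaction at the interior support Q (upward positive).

R_Q = 265.1 kN

Insert a hinge at Q; M_Q is the redundant, and each span becomes simply supported.
Rotations at Q on the released spans (each span's end-slope, ×1/EI):
  span PQ: point load 32.2 at a = 1.6: Pab(L + a)/(6LEI) = 65.95/EI
  span PQ: triangular load, peak 35.7: 7w₀L³/(360EI) = 355.4/EI
  span QR: point load 46 at a = 1.17: Pab(L + b)/(6LEI) = 95.85/EI
  span QR: UDL 34: wL³/(24EI) = 485.9/EI
  relative rotation θ_0 = (421.4 + 581.8)/EI = 1003/EI
A unit hogging moment at Q produces rotation L₁/(3EI) + L₂/(3EI) = 5/EI.
Slope continuity at Q: θ_0 = M_Q·5/EI, so M_Q = 1003/5 = 200.6 kN·m (hogging).
Span PQ, ΣM about P with M_Q applied at Q: R_Q^{PQ}·8 = 432.3 + 200.6, so R_Q^{PQ} = 79.12 kN and R_P = 175 − 79.12 = 95.88 kN.
Span QR, ΣM about R: R_Q^{QR}·7 = 1101 + 200.6, so R_Q^{QR} = 186 kN and R_R = 284 − 186 = 98.03 kN.
R_Q = 79.12 + 186 = 265.1 kN.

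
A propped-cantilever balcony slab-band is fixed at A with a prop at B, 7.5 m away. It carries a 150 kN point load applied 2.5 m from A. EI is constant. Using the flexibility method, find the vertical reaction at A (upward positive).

Take the reaction at B as the redundant and release it; the primary structure is a cantilever fixed at A.
Free-end deflection of the primary structure under the applied loading (downward +):
  point load 150 at a = 2.5: Pa²(3L − a)/(6EI) = 3125/EI
Tip deflection under a unit load at B: L³/(3EI) = 140.6/EI.
The prop prevents deflection at B: R_B = δ_0/δ_{BB} = 3125/140.6 = 22.22 kN.
Vertical equilibrium: R_A = ΣP − R_B = 150 − 22.22 = 127.8 kN.

R_A = 127.8 kN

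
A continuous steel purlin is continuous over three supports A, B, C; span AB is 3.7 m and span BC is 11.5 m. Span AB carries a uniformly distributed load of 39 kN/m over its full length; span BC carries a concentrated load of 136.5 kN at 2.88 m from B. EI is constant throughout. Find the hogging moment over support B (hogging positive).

Release continuity at B by inserting a hinge; the redundant is the internal moment M_B. The primary structure is two simply-supported spans AB and BC.
End slopes at the hinge B, treating each span as simply supported:
  span AB: UDL 39: wL³/(24EI) = 82.31/EI
  span BC: point load 136.5 at a = 2.88: Pab(L + b)/(6LEI) = 988.1/EI
  relative rotation θ_0 = (82.31 + 988.1)/EI = 1070/EI
A unit hogging moment at B produces rotation L₁/(3EI) + L₂/(3EI) = 5.067/EI.
Compatibility: M_B·(L₁+L₂)/(3EI) = θ_0, giving M_B = 211.3 kN·m (hogging).

M_B = 211.3 kN·m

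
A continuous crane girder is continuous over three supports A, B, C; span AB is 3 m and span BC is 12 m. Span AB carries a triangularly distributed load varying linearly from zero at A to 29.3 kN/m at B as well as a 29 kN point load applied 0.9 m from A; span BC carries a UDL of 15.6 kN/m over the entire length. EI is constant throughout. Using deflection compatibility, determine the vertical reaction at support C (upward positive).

R_C = 74.39 kN

Take M_B as the redundant. Released structure: two simple spans AB and BC with a hinge at B.
Discontinuity in slope at B on the released structure — sum the simple-span end rotations:
  span AB: triangular load, peak 29.3: w₀L³/(45EI) = 17.58/EI
  span AB: point load 29 at a = 0.9: Pab(L + a)/(6LEI) = 11.88/EI
  span BC: UDL 15.6: wL³/(24EI) = 1123/EI
  relative rotation θ_0 = (29.46 + 1123)/EI = 1153/EI
A unit hogging moment at B produces rotation L₁/(3EI) + L₂/(3EI) = 5/EI.
Compatibility: M_B·(L₁+L₂)/(3EI) = θ_0, giving M_B = 230.5 kN·m (hogging).
Span BC, ΣM about C: R_B^{BC}·12 = 1123 + 230.5, so R_B^{BC} = 112.8 kN and R_C = 187.2 − 112.8 = 74.39 kN.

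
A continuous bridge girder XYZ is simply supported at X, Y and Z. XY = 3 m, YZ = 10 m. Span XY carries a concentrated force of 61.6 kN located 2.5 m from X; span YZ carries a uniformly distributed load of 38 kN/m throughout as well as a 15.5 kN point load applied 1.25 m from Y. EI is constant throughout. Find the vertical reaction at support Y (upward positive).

R_Y = 420.9 kN

Release continuity at Y by inserting a hinge; the redundant is the internal moment M_Y. The primary structure is two simply-supported spans XY and YZ.
End slopes at the hinge Y, treating each span as simply supported:
  span XY: point load 61.6 at a = 2.5: Pab(L + a)/(6LEI) = 23.53/EI
  span YZ: UDL 38: wL³/(24EI) = 1583/EI
  span YZ: point load 15.5 at a = 1.25: Pab(L + b)/(6LEI) = 52.98/EI
  relative rotation θ_0 = (23.53 + 1636)/EI = 1660/EI
A unit hogging moment at Y produces rotation L₁/(3EI) + L₂/(3EI) = 4.333/EI.
Compatibility: M_Y·(L₁+L₂)/(3EI) = θ_0, giving M_Y = 383 kN·m (hogging).
Span XY, ΣM about X with M_Y applied at Y: R_Y^{XY}·3 = 154 + 383, so R_Y^{XY} = 179 kN and R_X = 61.6 − 179 = -117.4 kN.
Span YZ, ΣM about Z: R_Y^{YZ}·10 = 2036 + 383, so R_Y^{YZ} = 241.9 kN and R_Z = 395.5 − 241.9 = 153.6 kN.
R_Y = 179 + 241.9 = 420.9 kN.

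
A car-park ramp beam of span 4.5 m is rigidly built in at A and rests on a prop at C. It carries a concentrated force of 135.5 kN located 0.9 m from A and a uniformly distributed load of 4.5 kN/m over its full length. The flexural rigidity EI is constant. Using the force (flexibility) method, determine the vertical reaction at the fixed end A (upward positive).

Release the roller at C. Primary structure: cantilever fixed at A.
Downward deflection at the released point C due to the loads:
  point load 135.5 at a = 0.9: Pa²(3L − a)/(6EI) = 230.5/EI
  UDL 4.5: wL⁴/(8EI) = 230.7/EI
  δ_0 = 461.1/EI
Tip deflection under a unit load at C: L³/(3EI) = 30.38/EI.
Compatibility at C: δ_0 − R_C·δ_{CC} = 0, so R_C = 461.1/30.38 = 15.18 kN.
Vertical equilibrium: R_A = ΣP − R_C = 155.8 − 15.18 = 140.6 kN.

R_A = 140.6 kN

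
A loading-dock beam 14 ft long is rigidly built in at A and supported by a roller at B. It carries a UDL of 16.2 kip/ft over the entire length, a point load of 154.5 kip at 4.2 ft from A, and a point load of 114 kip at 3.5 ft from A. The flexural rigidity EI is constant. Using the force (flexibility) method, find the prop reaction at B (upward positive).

Remove the prop at B; the released (primary) structure is a cantilever built in at A.
Deflection at B on the released cantilever, summing each load's contribution:
  UDL 16.2: wL⁴/(8EI) = 77792/EI
  point load 154.5 at a = 4.2: Pa²(3L − a)/(6EI) = 17170/EI
  point load 114 at a = 3.5: Pa²(3L − a)/(6EI) = 8961/EI
  δ_0 = 103923/EI
Tip deflection under a unit load at B: L³/(3EI) = 914.7/EI.
Compatibility at B: δ_0 − R_B·δ_{BB} = 0, so R_B = 103923/914.7 = 113.6 kip.

R_B = 113.6 kip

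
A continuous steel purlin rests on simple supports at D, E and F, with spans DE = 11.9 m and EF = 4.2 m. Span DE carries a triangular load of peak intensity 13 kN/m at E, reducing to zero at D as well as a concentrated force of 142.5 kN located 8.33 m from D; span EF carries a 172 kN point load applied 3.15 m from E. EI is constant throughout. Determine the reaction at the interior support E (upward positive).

Take M_E as the redundant. Released structure: two simple spans DE and EF with a hinge at E.
End slopes at the hinge E, treating each span as simply supported:
  span DE: triangular load, peak 13: w₀L³/(45EI) = 486.8/EI
  span DE: point load 142.5 at a = 8.33: Pab(L + a)/(6LEI) = 1201/EI
  span EF: point load 172 at a = 3.15: Pab(L + b)/(6LEI) = 118.5/EI
  relative rotation θ_0 = (1687 + 118.5)/EI = 1806/EI
A unit hogging moment at E produces rotation L₁/(3EI) + L₂/(3EI) = 5.367/EI.
Slope continuity at E: θ_0 = M_E·5.367/EI, so M_E = 1806/5.367 = 336.5 kN·m (hogging).
Span DE, ΣM about D with M_E applied at E: R_E^{DE}·11.9 = 1801 + 336.5, so R_E^{DE} = 179.6 kN and R_D = 219.8 − 179.6 = 40.25 kN.
Span EF, ΣM about F: R_E^{EF}·4.2 = 180.6 + 336.5, so R_E^{EF} = 123.1 kN and R_F = 172 − 123.1 = 48.87 kN.
R_E = 179.6 + 123.1 = 302.7 kN.

R_E = 302.7 kN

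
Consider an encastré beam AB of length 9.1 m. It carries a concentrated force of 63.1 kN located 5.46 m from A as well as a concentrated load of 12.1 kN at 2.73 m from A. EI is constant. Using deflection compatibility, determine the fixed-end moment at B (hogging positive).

Release both end moments; the primary structure is a simply-supported span AB with redundants M_A and M_B.
On the primary (simply-supported) span, the end slopes from the loading are:
  at A: point load 63.1 at a = 5.46: Pab(L + b)/(6LEI) = 292.6/EI
  at B: point load 63.1 at a = 5.46: Pab(L + a)/(6LEI) = 334.4/EI
  at A: point load 12.1 at a = 2.73: Pab(L + b)/(6LEI) = 59.62/EI
  at B: point load 12.1 at a = 2.73: Pab(L + a)/(6LEI) = 45.59/EI
  θ_A0 = 352.2/EI,  θ_B0 = 380/EI
Flexibility coefficients: a unit moment at one end gives L/(3EI) there and L/(6EI) at the far end, so f₁₁ = f₂₂ = 3.033/EI and f₁₂ = f₂₁ = 1.517/EI.
Compatibility — zero rotation at each built-in end:
  3.033 M_A + 1.517 M_B = 352.2
  1.517 M_A + 3.033 M_B = 380
Solving the pair gives M_A = 71.31 kN·m and M_B = 89.62 kN·m (hogging).

M_B = 89.62 kN·m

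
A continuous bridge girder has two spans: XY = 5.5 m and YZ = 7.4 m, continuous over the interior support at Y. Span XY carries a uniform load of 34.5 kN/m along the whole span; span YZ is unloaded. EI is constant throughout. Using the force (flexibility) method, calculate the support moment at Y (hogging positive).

Release continuity at Y by inserting a hinge; the redundant is the internal moment M_Y. The primary structure is two simply-supported spans XY and YZ.
Rotations at Y on the released spans (each span's end-slope, ×1/EI):
  span XY: UDL 34.5: wL³/(24EI) = 239.2/EI
  relative rotation θ_0 = (239.2 + 0)/EI = 239.2/EI
A unit hogging moment at Y produces rotation L₁/(3EI) + L₂/(3EI) = 4.3/EI.
Slope continuity at Y: θ_0 = M_Y·4.3/EI, so M_Y = 239.2/4.3 = 55.62 kN·m (hogging).

M_Y = 55.62 kN·m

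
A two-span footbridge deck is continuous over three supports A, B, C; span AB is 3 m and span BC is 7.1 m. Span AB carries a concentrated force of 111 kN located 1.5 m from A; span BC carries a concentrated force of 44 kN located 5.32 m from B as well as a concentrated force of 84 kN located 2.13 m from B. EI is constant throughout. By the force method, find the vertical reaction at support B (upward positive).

R_B = 181.8 kN

Release continuity at B by inserting a hinge; the redundant is the internal moment M_B. The primary structure is two simply-supported spans AB and BC.
Discontinuity in slope at B on the released structure — sum the simple-span end rotations:
  span AB: point load 111 at a = 1.5: Pab(L + a)/(6LEI) = 62.44/EI
  span BC: point load 44 at a = 5.32: Pab(L + b)/(6LEI) = 86.85/EI
  span BC: point load 84 at a = 2.13: Pab(L + b)/(6LEI) = 251.9/EI
  relative rotation θ_0 = (62.44 + 338.8)/EI = 401.2/EI
A unit hogging moment at B produces rotation L₁/(3EI) + L₂/(3EI) = 3.367/EI.
Compatibility: M_B·(L₁+L₂)/(3EI) = θ_0, giving M_B = 119.2 kN·m (hogging).
Span AB, ΣM about A with M_B applied at B: R_B^{AB}·3 = 166.5 + 119.2, so R_B^{AB} = 95.23 kN and R_A = 111 − 95.23 = 15.77 kN.
Span BC, ΣM about C: R_B^{BC}·7.1 = 495.8 + 119.2, so R_B^{BC} = 86.62 kN and R_C = 128 − 86.62 = 41.38 kN.
R_B = 95.23 + 86.62 = 181.8 kN.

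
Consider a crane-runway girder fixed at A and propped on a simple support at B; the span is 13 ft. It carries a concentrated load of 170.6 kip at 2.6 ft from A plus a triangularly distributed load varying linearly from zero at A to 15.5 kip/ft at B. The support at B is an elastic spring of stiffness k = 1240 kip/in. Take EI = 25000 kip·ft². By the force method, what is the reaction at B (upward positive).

Release the roller at B. Primary structure: cantilever fixed at A.
Primary-structure tip deflection at B by superposition:
  point load 170.6 at a = 2.6: Pa²(3L − a)/(6EI) = 6996/EI
  triangular load, peak 15.5 at the free end: 11w₀L⁴/(120EI) = 40580/EI
  δ_0 = 47577/EI
Flexibility coefficient — unit upward force at B: δ_{BB} = L³/(3EI) = 732.3/EI.
With EI = 25000 kip·ft²: δ_0 = 1.9031 ft and δ_{BB} = 0.029293 ft/kip.
Compatibility — the spring shortens by R_B/k under the reaction it provides: δ_0 − R_B·δ_{BB} = R_B/k. With 1/k = 1/(1240×12) ft/kip = 0.000067 ft/kip, R_B = δ_0 / (δ_{BB} + 1/k) = 1.9031 / (0.029293 + 0.000067) = 64.82 kip.

R_B = 64.82 kip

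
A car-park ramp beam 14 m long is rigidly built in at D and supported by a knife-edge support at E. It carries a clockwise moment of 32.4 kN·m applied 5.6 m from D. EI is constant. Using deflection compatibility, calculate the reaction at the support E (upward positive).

R_E = 2.222 kN

Release the roller at E. Primary structure: cantilever fixed at D.
Downward deflection at the released point E due to the loads:
  clockwise couple 32.4 at a = 5.6: M₀a(2L − a)/(2EI) = 2032/EI
Flexibility coefficient — unit upward force at E: δ_{EE} = L³/(3EI) = 914.7/EI.
Compatibility at E: δ_0 − R_E·δ_{EE} = 0, so R_E = 2032/914.7 = 2.222 kN.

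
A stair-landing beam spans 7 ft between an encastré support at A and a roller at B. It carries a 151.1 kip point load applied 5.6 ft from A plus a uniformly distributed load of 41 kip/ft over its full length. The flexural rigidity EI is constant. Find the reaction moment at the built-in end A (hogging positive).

Take the reaction at B as the redundant and release it; the primary structure is a cantilever fixed at A.
Free-end deflection of the primary structure under the applied loading (downward +):
  point load 151.1 at a = 5.6: Pa²(3L − a)/(6EI) = 12162/EI
  UDL 41: wL⁴/(8EI) = 12305/EI
  δ_0 = 24467/EI
Tip deflection under a unit load at B: L³/(3EI) = 114.3/EI.
Compatibility at B: δ_0 − R_B·δ_{BB} = 0, so R_B = 24467/114.3 = 214 kip.
Moment equilibrium about A: M_A = Σ(load moments about A) − R_B·L = 1851 − 214×7 = 352.7 kip·ft.

M_A = 352.7 kip·ft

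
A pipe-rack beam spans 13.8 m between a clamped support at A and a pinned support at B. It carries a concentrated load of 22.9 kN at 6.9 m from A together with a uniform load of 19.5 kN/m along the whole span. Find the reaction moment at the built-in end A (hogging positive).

Take the reaction at B as the redundant and release it; the primary structure is a cantilever fixed at A.
Free-end deflection of the primary structure under the applied loading (downward +):
  point load 22.9 at a = 6.9: Pa²(3L − a)/(6EI) = 6269/EI
  UDL 19.5: wL⁴/(8EI) = 88402/EI
  δ_0 = 94671/EI
Tip deflection under a unit load at B: L³/(3EI) = 876/EI.
Compatibility at B: δ_0 − R_B·δ_{BB} = 0, so R_B = 94671/876 = 108.1 kN.
Moment equilibrium about A: M_A = Σ(load moments about A) − R_B·L = 2015 − 108.1×13.8 = 523.5 kN·m.

M_A = 523.5 kN·m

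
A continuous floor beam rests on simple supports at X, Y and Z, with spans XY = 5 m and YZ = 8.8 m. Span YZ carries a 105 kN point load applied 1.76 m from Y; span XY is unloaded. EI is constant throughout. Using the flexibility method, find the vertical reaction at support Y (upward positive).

Release continuity at Y by inserting a hinge; the redundant is the internal moment M_Y. The primary structure is two simply-supported spans XY and YZ.
Discontinuity in slope at Y on the released structure — sum the simple-span end rotations:
  span YZ: point load 105 at a = 1.76: Pab(L + b)/(6LEI) = 390.3/EI
  relative rotation θ_0 = (0 + 390.3)/EI = 390.3/EI
A unit hogging moment at Y produces rotation L₁/(3EI) + L₂/(3EI) = 4.6/EI.
Compatibility: M_Y·(L₁+L₂)/(3EI) = θ_0, giving M_Y = 84.85 kN·m (hogging).
Span XY, ΣM about X with M_Y applied at Y: R_Y^{XY}·5 = 0 + 84.85, so R_Y^{XY} = 16.97 kN and R_X = 0 − 16.97 = -16.97 kN.
Span YZ, ΣM about Z: R_Y^{YZ}·8.8 = 739.2 + 84.85, so R_Y^{YZ} = 93.64 kN and R_Z = 105 − 93.64 = 11.36 kN.
R_Y = 16.97 + 93.64 = 110.6 kN.

R_Y = 110.6 kN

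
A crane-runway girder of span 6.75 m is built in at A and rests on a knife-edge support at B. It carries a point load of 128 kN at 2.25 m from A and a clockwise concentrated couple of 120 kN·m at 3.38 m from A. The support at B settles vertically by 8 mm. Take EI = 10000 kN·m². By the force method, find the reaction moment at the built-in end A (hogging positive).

Take the reaction at B as the redundant and release it; the primary structure is a cantilever fixed at A.
Deflection at B on the released cantilever, summing each load's contribution:
  point load 128 at a = 2.25: Pa²(3L − a)/(6EI) = 1944/EI
  clockwise couple 120 at a = 3.38: M₀a(2L − a)/(2EI) = 2052/EI
  δ_0 = 3996/EI
Tip deflection under a unit load at B: L³/(3EI) = 102.5/EI.
With EI = 10000 kN·m²: δ_0 = 0.39963 m and δ_{BB} = 0.010252 m/kN.
Compatibility — the beam at B must follow the support down by 0.008 m: δ_0 − R_B·δ_{BB} = 0.008, so R_B = (0.39963 − 0.008)/0.010252 = 38.2 kN.
Moment equilibrium about A: M_A = Σ(load moments about A) − R_B·L = 408 − 38.2×6.75 = 150.1 kN·m.

M_A = 150.1 kN·m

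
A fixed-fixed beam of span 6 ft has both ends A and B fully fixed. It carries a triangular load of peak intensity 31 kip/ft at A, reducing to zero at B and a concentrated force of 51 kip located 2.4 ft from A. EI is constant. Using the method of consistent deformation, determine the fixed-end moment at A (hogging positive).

Take the two fixed-end moments M_A, M_B as redundants; the released structure is the simple span AB.
Simple-span end rotations at A and B under the given loads:
  at A: triangular load, peak 31: w₀L³/(45EI) = 148.8/EI
  at B: triangular load, peak 31: 7w₀L³/(360EI) = 130.2/EI
  at A: point load 51 at a = 2.4: Pab(L + b)/(6LEI) = 117.5/EI
  at B: point load 51 at a = 2.4: Pab(L + a)/(6LEI) = 102.8/EI
  θ_A0 = 266.3/EI,  θ_B0 = 233/EI
Flexibility coefficients: a unit moment at one end gives L/(3EI) there and L/(6EI) at the far end, so f₁₁ = f₂₂ = 2/EI and f₁₂ = f₂₁ = 1/EI.
Compatibility — zero rotation at each built-in end:
  2 M_A + 1 M_B = 266.3
  1 M_A + 2 M_B = 233
Solving the pair gives M_A = 99.86 kip·ft and M_B = 66.58 kip·ft (hogging).

M_A = 99.86 kip·ft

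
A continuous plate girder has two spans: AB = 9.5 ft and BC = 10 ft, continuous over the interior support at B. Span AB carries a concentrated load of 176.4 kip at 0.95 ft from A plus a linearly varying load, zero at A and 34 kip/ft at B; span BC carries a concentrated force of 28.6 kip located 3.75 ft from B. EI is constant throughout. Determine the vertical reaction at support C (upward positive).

R_C = -6.075 kip

Release continuity at B by inserting a hinge; the redundant is the internal moment M_B. The primary structure is two simply-supported spans AB and BC.
End slopes at the hinge B, treating each span as simply supported:
  span AB: point load 176.4 at a = 0.95: Pab(L + a)/(6LEI) = 262.7/EI
  span AB: triangular load, peak 34: w₀L³/(45EI) = 647.8/EI
  span BC: point load 28.6 at a = 3.75: Pab(L + b)/(6LEI) = 181.5/EI
  relative rotation θ_0 = (910.5 + 181.5)/EI = 1092/EI
A unit hogging moment at B produces rotation L₁/(3EI) + L₂/(3EI) = 6.5/EI.
Slope continuity at B: θ_0 = M_B·6.5/EI, so M_B = 1092/6.5 = 168 kip·ft (hogging).
Span BC, ΣM about C: R_B^{BC}·10 = 178.8 + 168, so R_B^{BC} = 34.68 kip and R_C = 28.6 − 34.68 = -6.075 kip.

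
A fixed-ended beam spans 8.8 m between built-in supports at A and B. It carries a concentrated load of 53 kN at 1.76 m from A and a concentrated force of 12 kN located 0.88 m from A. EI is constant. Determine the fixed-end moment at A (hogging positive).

Take the two fixed-end moments M_A, M_B as redundants; the released structure is the simple span AB.
End rotations of the released simple span under the applied load (×1/EI):
  at A: point load 53 at a = 1.76: Pab(L + b)/(6LEI) = 197/EI
  at B: point load 53 at a = 1.76: Pab(L + a)/(6LEI) = 131.3/EI
  at A: point load 12 at a = 0.88: Pab(L + b)/(6LEI) = 26.48/EI
  at B: point load 12 at a = 0.88: Pab(L + a)/(6LEI) = 15.33/EI
  θ_A0 = 223.5/EI,  θ_B0 = 146.7/EI
Flexibility coefficients: a unit moment at one end gives L/(3EI) there and L/(6EI) at the far end, so f₁₁ = f₂₂ = 2.933/EI and f₁₂ = f₂₁ = 1.467/EI.
Compatibility — zero rotation at each built-in end:
  2.933 M_A + 1.467 M_B = 223.5
  1.467 M_A + 2.933 M_B = 146.7
Solving the pair gives M_A = 68.25 kN·m and M_B = 15.88 kN·m (hogging).

M_A = 68.25 kN·m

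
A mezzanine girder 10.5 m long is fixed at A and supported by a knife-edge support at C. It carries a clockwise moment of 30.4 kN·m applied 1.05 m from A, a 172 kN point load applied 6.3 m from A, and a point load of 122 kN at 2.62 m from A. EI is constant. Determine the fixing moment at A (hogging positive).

Take the reaction at C as the redundant and release it; the primary structure is a cantilever fixed at A.
Deflection at C on the released cantilever, summing each load's contribution:
  clockwise couple 30.4 at a = 1.05: M₀a(2L − a)/(2EI) = 318.4/EI
  point load 172 at a = 6.3: Pa²(3L − a)/(6EI) = 28672/EI
  point load 122 at a = 2.62: Pa²(3L − a)/(6EI) = 4031/EI
  δ_0 = 33021/EI
Flexibility coefficient — unit upward force at C: δ_{CC} = L³/(3EI) = 385.9/EI.
Compatibility at C: δ_0 − R_C·δ_{CC} = 0, so R_C = 33021/385.9 = 85.58 kN.
Moment equilibrium about A: M_A = Σ(load moments about A) − R_C·L = 1434 − 85.58×10.5 = 535.1 kN·m.

M_A = 535.1 kN·m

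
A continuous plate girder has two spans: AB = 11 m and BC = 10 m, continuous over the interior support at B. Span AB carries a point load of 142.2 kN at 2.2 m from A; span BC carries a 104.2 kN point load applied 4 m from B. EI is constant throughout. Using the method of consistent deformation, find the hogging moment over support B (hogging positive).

M_B = 173.9 kN·m

Take M_B as the redundant. Released structure: two simple spans AB and BC with a hinge at B.
Rotations at B on the released spans (each span's end-slope, ×1/EI):
  span AB: point load 142.2 at a = 2.2: Pab(L + a)/(6LEI) = 550.6/EI
  span BC: point load 104.2 at a = 4: Pab(L + b)/(6LEI) = 666.9/EI
  relative rotation θ_0 = (550.6 + 666.9)/EI = 1217/EI
A unit hogging moment at B produces rotation L₁/(3EI) + L₂/(3EI) = 7/EI.
Compatibility: M_B·(L₁+L₂)/(3EI) = θ_0, giving M_B = 173.9 kN·m (hogging).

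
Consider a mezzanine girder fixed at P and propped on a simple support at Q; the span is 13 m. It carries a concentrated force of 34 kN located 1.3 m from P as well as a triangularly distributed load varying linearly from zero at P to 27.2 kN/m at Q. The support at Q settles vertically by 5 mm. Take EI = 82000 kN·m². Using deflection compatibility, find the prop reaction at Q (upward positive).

Choose R_Q as the redundant. The primary structure is the cantilever fixed at P.
Free-end deflection of the primary structure under the applied loading (downward +):
  point load 34 at a = 1.3: Pa²(3L − a)/(6EI) = 361/EI
  triangular load, peak 27.2 at the free end: 11w₀L⁴/(120EI) = 71212/EI
  δ_0 = 71573/EI
Flexibility coefficient — unit upward force at Q: δ_{QQ} = L³/(3EI) = 732.3/EI.
With EI = 82000 kN·m²: δ_0 = 0.87284 m and δ_{QQ} = 0.008931 m/kN.
Compatibility — the beam at Q must follow the support down by 0.005 m: δ_0 − R_Q·δ_{QQ} = 0.005, so R_Q = (0.87284 − 0.005)/0.008931 = 97.17 kN.

R_Q = 97.17 kN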